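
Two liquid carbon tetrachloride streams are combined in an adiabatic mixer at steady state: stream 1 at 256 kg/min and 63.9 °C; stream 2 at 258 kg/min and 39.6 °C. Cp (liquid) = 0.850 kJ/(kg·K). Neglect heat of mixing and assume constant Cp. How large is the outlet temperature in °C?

T_out = 51.7 °C

Adiabatic, steady state ⇒ Σ ṁᵢCp,ᵢ(T_out − Tᵢ) = 0
T_out = Σ ṁᵢCp,ᵢTᵢ / Σ ṁᵢCp,ᵢ
      = 22589 / 436.9 = 51.703 °C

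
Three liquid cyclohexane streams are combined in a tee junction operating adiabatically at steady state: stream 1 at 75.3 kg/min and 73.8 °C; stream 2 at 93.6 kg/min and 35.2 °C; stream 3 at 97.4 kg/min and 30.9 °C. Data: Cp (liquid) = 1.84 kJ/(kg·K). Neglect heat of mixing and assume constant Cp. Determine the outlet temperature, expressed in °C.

T_out = 44.5 °C

Energy balance with Q = 0: Σ ṁᵢCp,ᵢ(T_out − Tᵢ) = 0
Σ ṁᵢCp,ᵢTᵢ = 75.3×1.84×73.8 + 93.6×1.84×35.2 + 97.4×1.84×30.9 = 21825
Σ ṁᵢCp,ᵢ = 75.3×1.84 + 93.6×1.84 + 97.4×1.84 = 489.99
T_out = 21825 / 489.99 = 44.542 °C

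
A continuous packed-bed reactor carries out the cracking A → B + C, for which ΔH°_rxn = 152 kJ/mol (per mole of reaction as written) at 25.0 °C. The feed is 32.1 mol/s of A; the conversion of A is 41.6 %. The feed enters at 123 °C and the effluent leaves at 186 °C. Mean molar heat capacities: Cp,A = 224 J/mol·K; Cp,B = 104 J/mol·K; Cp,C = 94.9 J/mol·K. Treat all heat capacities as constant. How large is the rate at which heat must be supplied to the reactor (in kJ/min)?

Q_in = 146000 kJ/min

Extent of reaction ξ = 0.416 × 32.1 = 13.354 mol/s
Reaction term: ξ·ΔH°_rxn = 13.354 × 152 = 2029.7 kJ/s
Sensible, feed 123→25 °C: -704.66 kJ/s
Outlet flows (mol/s): A 18.746, B 13.354, C 13.354
Sensible, products 25→186 °C: 1103.7 kJ/s
Q = ΔH = 2428.8 kJ/s = 2428.8 kW
Heat supplied = 145730 kJ/min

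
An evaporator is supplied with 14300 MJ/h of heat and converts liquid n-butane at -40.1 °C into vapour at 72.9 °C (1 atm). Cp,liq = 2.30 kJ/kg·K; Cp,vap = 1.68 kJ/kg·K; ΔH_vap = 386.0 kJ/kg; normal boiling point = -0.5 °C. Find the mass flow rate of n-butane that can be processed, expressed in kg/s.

Δh = 2.30×(-0.5−-40.1) + 386.0 + 1.68×(72.9−-0.5) = 600.39 kJ/kg
Q = 14300 MJ/h = 3972.2 kJ/s = 3972.2 kJ/s
ṁ = Q/Δh = 3972.2 / 600.39 = 6.616 kg/s

ṁ = 6.62 kg/s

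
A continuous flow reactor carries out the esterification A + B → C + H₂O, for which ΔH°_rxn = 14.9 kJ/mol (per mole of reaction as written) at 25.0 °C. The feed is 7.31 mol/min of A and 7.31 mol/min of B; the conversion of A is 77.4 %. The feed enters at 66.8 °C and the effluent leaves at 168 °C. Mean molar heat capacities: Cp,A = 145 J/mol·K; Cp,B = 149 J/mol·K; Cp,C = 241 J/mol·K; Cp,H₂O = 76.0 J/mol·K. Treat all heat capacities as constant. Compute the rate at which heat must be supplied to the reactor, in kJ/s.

Extent of reaction ξ = 0.774 × 7.31 = 5.6579 mol/min
Reaction term: ξ·ΔH°_rxn = 5.6579 × 14.9 = 84.303 kJ/min
Sensible, feed 66.8→25 °C: -89.834 kJ/min
Outlet flows (mol/min): A 1.6521, B 1.6521, C 5.6579, H₂O 5.6579
Sensible, products 25→168 °C: 325.94 kJ/min
Q = ΔH = 320.41 kJ/min = 5.3401 kW
Heat supplied = 5.3401 kJ/s

Q_in = 5.34 kJ/s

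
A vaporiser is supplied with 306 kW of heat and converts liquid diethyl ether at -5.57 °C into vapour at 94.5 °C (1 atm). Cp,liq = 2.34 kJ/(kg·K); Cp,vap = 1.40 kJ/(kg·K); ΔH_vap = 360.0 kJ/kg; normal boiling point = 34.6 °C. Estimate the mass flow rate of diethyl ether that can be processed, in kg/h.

Δh = 2.34×(34.6−-5.57) + 360.0 + 1.40×(94.5−34.6) = 537.86 kJ/kg
Q = 306 kW = 306 kJ/s = 1.1016e+06 kJ/h
ṁ = Q/Δh = 1.1016e+06 / 537.86 = 2048.1 kg/h

ṁ = 2050 kg/h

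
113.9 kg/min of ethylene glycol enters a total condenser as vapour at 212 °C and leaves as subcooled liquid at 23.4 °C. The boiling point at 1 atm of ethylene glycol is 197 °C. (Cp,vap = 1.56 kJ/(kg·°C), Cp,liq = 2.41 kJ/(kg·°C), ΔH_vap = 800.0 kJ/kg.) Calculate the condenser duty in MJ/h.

Q_c = 8490 MJ/h

vapour 212→197 °C: -23.4 kJ/kg
condensation at 197 °C: -800 kJ/kg
liquid 197→23.4 °C: -418.38 kJ/kg
Δh = -23.4 + -800 + -418.38 = -1241.8 kJ/kg
Q = ṁ·Δh = 113.9 kg/min × -1241.8 kJ/kg = -141440 kJ/min
|Q| = 2357.3 kW = 8486.3 MJ/h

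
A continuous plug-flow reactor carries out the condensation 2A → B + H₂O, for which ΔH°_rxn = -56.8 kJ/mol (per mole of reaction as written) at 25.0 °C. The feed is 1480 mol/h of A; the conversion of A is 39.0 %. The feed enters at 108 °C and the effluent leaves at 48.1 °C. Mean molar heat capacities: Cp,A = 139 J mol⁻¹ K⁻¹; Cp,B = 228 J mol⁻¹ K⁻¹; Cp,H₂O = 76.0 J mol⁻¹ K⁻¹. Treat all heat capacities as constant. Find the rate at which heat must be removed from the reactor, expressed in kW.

Q_out = 7.93 kW

Extent of reaction ξ = 0.390 × 1480 / 2 = 288.6 mol/h
Reaction term: ξ·ΔH°_rxn = 288.6 × -56.8 = -16392 kJ/h
Sensible, feed 108→25 °C: -17075 kJ/h
Outlet flows (mol/h): A 902.8, B 288.6, H₂O 288.6
Sensible, products 25→48.1 °C: 4925.5 kJ/h
Q = ΔH = -28542 kJ/h = -7.9283 kW
Heat removed = 7.9283 kW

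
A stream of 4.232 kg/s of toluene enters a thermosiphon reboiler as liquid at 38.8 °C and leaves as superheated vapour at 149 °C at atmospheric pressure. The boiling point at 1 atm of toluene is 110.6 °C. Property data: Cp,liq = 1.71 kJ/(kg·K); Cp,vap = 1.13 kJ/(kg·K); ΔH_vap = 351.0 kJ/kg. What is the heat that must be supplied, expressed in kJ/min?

liquid 38.8→110.6 °C: 122.78 kJ/kg
vaporisation at 110.6 °C: 351 kJ/kg
vapour 110.6→149 °C: 43.392 kJ/kg
Δh = 122.78 + 351 + 43.392 = 517.17 kJ/kg
Q = ṁ·Δh = 4.232 kg/s × 517.17 kJ/kg = 2188.7 kJ/s
|Q| = 2188.7 kW = 131320 kJ/min

Q = 131000 kJ/min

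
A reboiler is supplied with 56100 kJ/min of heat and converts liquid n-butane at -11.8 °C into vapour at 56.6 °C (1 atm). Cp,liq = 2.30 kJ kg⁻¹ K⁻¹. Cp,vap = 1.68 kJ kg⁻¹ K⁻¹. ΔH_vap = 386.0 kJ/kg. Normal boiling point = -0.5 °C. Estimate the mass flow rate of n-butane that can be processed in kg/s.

ṁ = 1.84 kg/s

Δh = 2.30×(-0.5−-11.8) + 386.0 + 1.68×(56.6−-0.5) = 507.92 kJ/kg
Q = 56100 kJ/min = 935 kJ/s = 935 kJ/s
ṁ = Q/Δh = 935 / 507.92 = 1.8408 kg/s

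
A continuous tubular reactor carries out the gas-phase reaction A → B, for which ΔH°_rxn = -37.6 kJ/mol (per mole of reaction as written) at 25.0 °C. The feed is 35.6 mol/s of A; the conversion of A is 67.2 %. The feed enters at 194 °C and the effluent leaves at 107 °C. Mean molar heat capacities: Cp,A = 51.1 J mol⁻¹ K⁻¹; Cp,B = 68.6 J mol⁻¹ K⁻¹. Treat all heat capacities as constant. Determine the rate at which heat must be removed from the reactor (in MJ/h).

Extent of reaction ξ = 0.672 × 35.6 = 23.923 mol/s
Reaction term: ξ·ΔH°_rxn = 23.923 × -37.6 = -899.51 kJ/s
Sensible, feed 194→25 °C: -307.44 kJ/s
Outlet flows (mol/s): A 11.677, B 23.923
Sensible, products 25→107 °C: 183.5 kJ/s
Q = ΔH = -1023.4 kJ/s = -1023.4 kW
Heat removed = 3684.4 MJ/h

Q_out = 3680 MJ/h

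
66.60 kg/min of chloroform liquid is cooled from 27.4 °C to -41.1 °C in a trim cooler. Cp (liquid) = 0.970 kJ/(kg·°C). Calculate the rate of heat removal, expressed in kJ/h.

Q = ṁ·Cp·ΔT = 66.60 × 0.970 × (-41.1 − 27.4) = -4425.2 kJ/min
Converting: 4425.2 / 60 s = 73.754 kW
Cooling duty = 265510 kJ/h

Q_c = 266000 kJ/h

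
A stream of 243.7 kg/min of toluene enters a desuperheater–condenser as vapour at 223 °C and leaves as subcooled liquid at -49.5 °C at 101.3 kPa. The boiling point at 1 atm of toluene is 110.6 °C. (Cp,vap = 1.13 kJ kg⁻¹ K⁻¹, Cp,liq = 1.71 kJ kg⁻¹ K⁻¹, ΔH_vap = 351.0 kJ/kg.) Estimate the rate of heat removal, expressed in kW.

vapour 223→110.6 °C: -127.01 kJ/kg
condensation at 110.6 °C: -351 kJ/kg
liquid 110.6→-49.5 °C: -273.77 kJ/kg
Δh = -127.01 + -351 + -273.77 = -751.78 kJ/kg
Q = ṁ·Δh = 243.7 kg/min × -751.78 kJ/kg = -183210 kJ/min
|Q| = 3053.5 kW

Q_c = 3050 kW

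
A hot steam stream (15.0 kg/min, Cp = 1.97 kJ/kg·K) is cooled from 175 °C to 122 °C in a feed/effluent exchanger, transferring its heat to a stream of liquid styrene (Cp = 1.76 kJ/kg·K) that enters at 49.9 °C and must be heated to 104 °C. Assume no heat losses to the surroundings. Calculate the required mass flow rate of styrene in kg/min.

Heat released by hot stream: Q = 15.0 × 1.97 × (175 − 122) = 1566.2 kJ/min
Energy balance on cold side (adiabatic exchanger): Q = ṁ_c·Cp_c·(T_c,out − T_c,in)
ṁ_c = 1566.2 / [1.76 × (104 − 49.9)] = 16.448 kg/min

ṁ_c = 16.4 kg/min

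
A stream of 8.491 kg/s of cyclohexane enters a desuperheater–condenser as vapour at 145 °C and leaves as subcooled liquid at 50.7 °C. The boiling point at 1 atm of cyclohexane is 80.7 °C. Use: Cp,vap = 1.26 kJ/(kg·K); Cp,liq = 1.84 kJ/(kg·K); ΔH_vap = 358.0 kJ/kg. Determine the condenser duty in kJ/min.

vapour 145→80.7 °C: -81.018 kJ/kg
condensation at 80.7 °C: -358 kJ/kg
liquid 80.7→50.7 °C: -55.2 kJ/kg
Δh = -81.018 + -358 + -55.2 = -494.22 kJ/kg
Q = ṁ·Δh = 8.491 kg/s × -494.22 kJ/kg = -4196.4 kJ/s
|Q| = 4196.4 kW = 251780 kJ/min

Q_c = 252000 kJ/min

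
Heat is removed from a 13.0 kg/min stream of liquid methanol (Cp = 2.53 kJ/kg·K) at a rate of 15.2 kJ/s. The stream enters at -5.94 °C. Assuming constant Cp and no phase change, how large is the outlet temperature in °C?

T_out = -33.7 °C

Q = 15.2 kJ/s = 912 kJ/min
ΔT = Q/(ṁ·Cp) = 912/(13.0×2.53) = 27.729 K
T_out = -5.94 − 27.729 = -33.669 °C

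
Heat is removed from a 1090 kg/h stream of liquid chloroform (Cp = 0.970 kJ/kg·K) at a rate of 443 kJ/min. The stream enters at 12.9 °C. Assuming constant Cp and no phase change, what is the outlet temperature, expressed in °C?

Q = 443 kJ/min = 26580 kJ/h
ΔT = Q/(ṁ·Cp) = 26580/(1090×0.970) = 25.14 K
T_out = 12.9 − 25.14 = -12.24 °C

T_out = -12.2 °C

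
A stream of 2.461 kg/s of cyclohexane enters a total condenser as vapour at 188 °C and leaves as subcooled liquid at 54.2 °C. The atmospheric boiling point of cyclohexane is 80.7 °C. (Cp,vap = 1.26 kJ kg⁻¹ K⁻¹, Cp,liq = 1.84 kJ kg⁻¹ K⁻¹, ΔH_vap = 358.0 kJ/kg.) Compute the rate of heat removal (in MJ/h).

Q_c = 4800 MJ/h

vapour 188→80.7 °C: -135.2 kJ/kg
condensation at 80.7 °C: -358 kJ/kg
liquid 80.7→54.2 °C: -48.76 kJ/kg
Δh = -135.2 + -358 + -48.76 = -541.96 kJ/kg
Q = ṁ·Δh = 2.461 kg/s × -541.96 kJ/kg = -1333.8 kJ/s
|Q| = 1333.8 kW = 4801.5 MJ/h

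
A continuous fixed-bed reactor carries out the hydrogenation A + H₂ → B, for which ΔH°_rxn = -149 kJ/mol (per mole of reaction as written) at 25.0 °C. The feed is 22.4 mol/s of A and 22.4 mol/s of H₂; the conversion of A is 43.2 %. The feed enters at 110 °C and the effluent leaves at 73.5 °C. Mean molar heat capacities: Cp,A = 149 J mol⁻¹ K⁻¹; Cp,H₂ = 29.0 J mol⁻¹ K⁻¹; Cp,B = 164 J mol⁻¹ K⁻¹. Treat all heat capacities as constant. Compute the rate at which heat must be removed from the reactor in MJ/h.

Q_out = 5740 MJ/h

Extent of reaction ξ = 0.432 × 22.4 = 9.6768 mol/s
Reaction term: ξ·ΔH°_rxn = 9.6768 × -149 = -1441.8 kJ/s
Sensible, feed 110→25 °C: -338.91 kJ/s
Outlet flows (mol/s): A 12.723, H₂ 12.723, B 9.6768
Sensible, products 25→73.5 °C: 186.81 kJ/s
Q = ΔH = -1593.9 kJ/s = -1593.9 kW
Heat removed = 5738.2 MJ/h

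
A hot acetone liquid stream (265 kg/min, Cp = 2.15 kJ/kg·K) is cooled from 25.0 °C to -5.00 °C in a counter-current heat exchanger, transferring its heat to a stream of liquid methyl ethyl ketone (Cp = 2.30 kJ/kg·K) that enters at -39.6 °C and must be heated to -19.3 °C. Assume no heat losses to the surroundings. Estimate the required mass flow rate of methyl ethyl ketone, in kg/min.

ṁ_c = 366 kg/min

Heat released by hot stream: Q = 265 × 2.15 × (25.0 − -5.00) = 17092 kJ/min
Energy balance on cold side (adiabatic exchanger): Q = ṁ_c·Cp_c·(T_c,out − T_c,in)
ṁ_c = 17092 / [2.30 × (-19.3 − -39.6)] = 366.08 kg/min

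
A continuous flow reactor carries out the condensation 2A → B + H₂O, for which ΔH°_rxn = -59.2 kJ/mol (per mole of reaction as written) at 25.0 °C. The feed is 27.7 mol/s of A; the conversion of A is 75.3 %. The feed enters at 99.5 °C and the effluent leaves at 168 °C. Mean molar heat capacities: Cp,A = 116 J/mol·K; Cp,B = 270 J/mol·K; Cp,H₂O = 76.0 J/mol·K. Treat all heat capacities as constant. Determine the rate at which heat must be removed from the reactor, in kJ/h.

Extent of reaction ξ = 0.753 × 27.7 / 2 = 10.429 mol/s
Reaction term: ξ·ΔH°_rxn = 10.429 × -59.2 = -617.4 kJ/s
Sensible, feed 99.5→25 °C: -239.38 kJ/s
Outlet flows (mol/s): A 6.8419, B 10.429, H₂O 10.429
Sensible, products 25→168 °C: 629.5 kJ/s
Q = ΔH = -227.28 kJ/s = -227.28 kW
Heat removed = 818210 kJ/h

Q_out = 818000 kJ/h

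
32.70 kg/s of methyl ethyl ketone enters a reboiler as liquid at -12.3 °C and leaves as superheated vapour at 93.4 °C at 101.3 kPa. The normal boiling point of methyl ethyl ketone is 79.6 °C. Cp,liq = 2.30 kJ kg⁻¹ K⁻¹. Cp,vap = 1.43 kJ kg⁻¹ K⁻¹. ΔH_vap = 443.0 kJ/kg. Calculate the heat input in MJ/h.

liquid -12.3→79.6 °C: 211.37 kJ/kg
vaporisation at 79.6 °C: 443 kJ/kg
vapour 79.6→93.4 °C: 19.734 kJ/kg
Δh = 211.37 + 443 + 19.734 = 674.1 kJ/kg
Q = ṁ·Δh = 32.70 kg/s × 674.1 kJ/kg = 22043 kJ/s
|Q| = 22043 kW = 79356 MJ/h

Q = 79400 MJ/h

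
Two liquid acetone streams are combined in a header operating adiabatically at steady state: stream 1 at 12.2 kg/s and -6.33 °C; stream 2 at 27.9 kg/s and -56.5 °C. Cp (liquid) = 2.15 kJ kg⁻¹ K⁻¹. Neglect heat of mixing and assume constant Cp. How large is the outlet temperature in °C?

T_out = -41.2 °C

Adiabatic, steady state ⇒ Σ ṁᵢCp,ᵢ(T_out − Tᵢ) = 0
T_out = Σ ṁᵢCp,ᵢTᵢ / Σ ṁᵢCp,ᵢ
      = -3555.2 / 86.215 = -41.236 °C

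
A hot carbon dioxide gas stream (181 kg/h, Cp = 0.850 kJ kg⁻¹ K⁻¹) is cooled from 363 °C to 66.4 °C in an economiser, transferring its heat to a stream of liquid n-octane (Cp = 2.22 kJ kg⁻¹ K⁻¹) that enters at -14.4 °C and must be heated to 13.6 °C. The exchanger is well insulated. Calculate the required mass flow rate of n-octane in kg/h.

Heat released by hot stream: Q = 181 × 0.850 × (363 − 66.4) = 45632 kJ/h
Energy balance on cold side (adiabatic exchanger): Q = ṁ_c·Cp_c·(T_c,out − T_c,in)
ṁ_c = 45632 / [2.22 × (13.6 − -14.4)] = 734.1 kg/h

ṁ_c = 734 kg/h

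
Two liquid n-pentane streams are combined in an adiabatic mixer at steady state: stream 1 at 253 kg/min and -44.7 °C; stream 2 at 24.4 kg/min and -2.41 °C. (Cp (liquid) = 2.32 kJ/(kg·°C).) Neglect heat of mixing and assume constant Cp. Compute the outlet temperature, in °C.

No heat crosses the boundary, so H_out = H_in.
T_out = Σ ṁᵢCp,ᵢTᵢ / Σ ṁᵢCp,ᵢ
      = -26374 / 643.57 = -40.98 °C

T_out = -41.0 °C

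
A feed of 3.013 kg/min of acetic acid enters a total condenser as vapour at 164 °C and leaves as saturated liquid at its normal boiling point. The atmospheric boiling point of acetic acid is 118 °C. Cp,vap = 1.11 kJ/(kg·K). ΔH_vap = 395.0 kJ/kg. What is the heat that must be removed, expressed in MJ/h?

Q_c = 80.6 MJ/h

vapour 164→118 °C: -51.06 kJ/kg
condensation at 118 °C: -395 kJ/kg
Δh = -51.06 + -395 = -446.06 kJ/kg
Q = ṁ·Δh = 3.013 kg/min × -446.06 kJ/kg = -1344 kJ/min
|Q| = 22.4 kW = 80.639 MJ/h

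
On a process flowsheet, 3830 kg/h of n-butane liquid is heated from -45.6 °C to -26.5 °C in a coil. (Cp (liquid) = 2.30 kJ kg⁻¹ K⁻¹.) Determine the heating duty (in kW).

Q = ṁ·Cp·ΔT = 3830 × 2.30 × (-26.5 − -45.6) = 168250 kJ/h
Converting: 168250 / 3600 s = 46.737 kW

Q = 46.7 kW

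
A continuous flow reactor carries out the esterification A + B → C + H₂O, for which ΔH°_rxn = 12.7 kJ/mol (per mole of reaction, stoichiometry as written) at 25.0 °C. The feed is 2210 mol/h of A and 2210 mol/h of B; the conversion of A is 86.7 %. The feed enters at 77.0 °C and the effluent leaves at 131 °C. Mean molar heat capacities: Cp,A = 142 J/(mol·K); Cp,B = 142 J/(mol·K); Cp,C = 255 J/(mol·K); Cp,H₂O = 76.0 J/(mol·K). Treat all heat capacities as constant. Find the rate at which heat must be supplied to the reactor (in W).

Extent of reaction ξ = 0.867 × 2210 = 1916.1 mol/h
Reaction term: ξ·ΔH°_rxn = 1916.1 × 12.7 = 24334 kJ/h
Sensible, feed 77.0→25 °C: -32637 kJ/h
Outlet flows (mol/h): A 293.93, B 293.93, C 1916.1, H₂O 1916.1
Sensible, products 25→131 °C: 76076 kJ/h
Q = ΔH = 67773 kJ/h = 18.826 kW
Heat supplied = 18826 W

Q_in = 18800 W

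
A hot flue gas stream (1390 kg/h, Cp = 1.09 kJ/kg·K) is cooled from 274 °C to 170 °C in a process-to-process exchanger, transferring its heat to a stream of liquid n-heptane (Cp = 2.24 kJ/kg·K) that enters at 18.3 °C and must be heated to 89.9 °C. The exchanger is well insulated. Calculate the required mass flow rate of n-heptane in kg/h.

ṁ_c = 982 kg/h

Heat released by hot stream: Q = 1390 × 1.09 × (274 − 170) = 157570 kJ/h
Energy balance on cold side (adiabatic exchanger): Q = ṁ_c·Cp_c·(T_c,out − T_c,in)
ṁ_c = 157570 / [2.24 × (89.9 − 18.3)] = 982.46 kg/h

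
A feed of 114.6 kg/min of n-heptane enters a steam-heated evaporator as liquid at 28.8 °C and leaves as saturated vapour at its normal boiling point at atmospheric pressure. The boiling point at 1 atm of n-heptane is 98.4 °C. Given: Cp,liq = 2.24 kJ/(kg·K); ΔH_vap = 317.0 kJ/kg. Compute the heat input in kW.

Q = 903 kW

liquid 28.8→98.4 °C: 155.9 kJ/kg
vaporisation at 98.4 °C: 317 kJ/kg
Δh = 155.9 + 317 = 472.9 kJ/kg
Q = ṁ·Δh = 114.6 kg/min × 472.9 kJ/kg = 54195 kJ/min
|Q| = 903.25 kW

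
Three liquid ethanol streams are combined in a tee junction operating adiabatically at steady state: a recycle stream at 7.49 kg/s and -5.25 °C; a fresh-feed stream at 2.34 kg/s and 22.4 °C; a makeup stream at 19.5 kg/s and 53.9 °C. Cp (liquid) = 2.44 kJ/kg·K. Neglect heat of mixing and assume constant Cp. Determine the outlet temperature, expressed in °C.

T_out = 36.3 °C

No heat crosses the boundary, so H_out = H_in.
Σ ṁᵢCp,ᵢTᵢ = 7.49×2.44×-5.25 + 2.34×2.44×22.4 + 19.5×2.44×53.9 = 2596.5
Σ ṁᵢCp,ᵢ = 7.49×2.44 + 2.34×2.44 + 19.5×2.44 = 71.565
T_out = 2596.5 / 71.565 = 36.282 °C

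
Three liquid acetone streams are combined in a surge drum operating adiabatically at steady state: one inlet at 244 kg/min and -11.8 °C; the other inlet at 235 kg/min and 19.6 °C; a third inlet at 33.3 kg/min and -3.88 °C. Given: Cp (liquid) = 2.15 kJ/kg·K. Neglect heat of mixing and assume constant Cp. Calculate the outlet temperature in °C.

Energy balance with Q = 0: Σ ṁᵢCp,ᵢ(T_out − Tᵢ) = 0
T_out = Σ ṁᵢCp,ᵢTᵢ / Σ ṁᵢCp,ᵢ
      = 3434.8 / 1101.4 = 3.1185 °C

T_out = 3.12 °C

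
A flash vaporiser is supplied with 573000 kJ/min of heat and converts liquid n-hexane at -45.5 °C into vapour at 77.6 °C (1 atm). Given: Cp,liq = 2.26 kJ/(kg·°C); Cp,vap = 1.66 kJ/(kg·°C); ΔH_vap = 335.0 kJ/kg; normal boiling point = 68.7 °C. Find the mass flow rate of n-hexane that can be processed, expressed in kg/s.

Δh = 2.26×(68.7−-45.5) + 335.0 + 1.66×(77.6−68.7) = 607.87 kJ/kg
Q = 573000 kJ/min = 9550 kJ/s = 9550 kJ/s
ṁ = Q/Δh = 9550 / 607.87 = 15.711 kg/s

ṁ = 15.7 kg/s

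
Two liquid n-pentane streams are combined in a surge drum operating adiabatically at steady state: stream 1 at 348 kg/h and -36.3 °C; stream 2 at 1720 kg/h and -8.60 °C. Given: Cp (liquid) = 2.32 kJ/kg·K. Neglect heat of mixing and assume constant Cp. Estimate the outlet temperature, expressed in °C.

T_out = -13.3 °C

Adiabatic, steady state ⇒ Σ ṁᵢCp,ᵢ(T_out − Tᵢ) = 0
T_out = Σ ṁᵢCp,ᵢTᵢ / Σ ṁᵢCp,ᵢ
      = -63625 / 4797.8 = -13.261 °C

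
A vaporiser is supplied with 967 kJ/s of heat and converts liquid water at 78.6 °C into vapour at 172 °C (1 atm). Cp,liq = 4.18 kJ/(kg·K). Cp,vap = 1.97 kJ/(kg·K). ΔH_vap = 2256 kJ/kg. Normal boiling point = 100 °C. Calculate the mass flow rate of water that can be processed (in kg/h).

Δh = 4.18×(100−78.6) + 2256 + 1.97×(172−100) = 2487.3 kJ/kg
Q = 967 kJ/s = 967 kJ/s = 3.4812e+06 kJ/h
ṁ = Q/Δh = 3.4812e+06 / 2487.3 = 1399.6 kg/h

ṁ = 1400 kg/h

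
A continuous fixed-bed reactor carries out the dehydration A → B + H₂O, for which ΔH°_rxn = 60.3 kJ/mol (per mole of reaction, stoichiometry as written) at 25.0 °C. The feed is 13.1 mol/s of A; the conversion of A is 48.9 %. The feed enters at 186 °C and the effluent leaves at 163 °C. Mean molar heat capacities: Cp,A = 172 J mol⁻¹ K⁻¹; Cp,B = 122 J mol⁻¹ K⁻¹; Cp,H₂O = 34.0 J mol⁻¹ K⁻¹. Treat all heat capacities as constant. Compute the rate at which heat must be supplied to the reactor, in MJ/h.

Q_in = 1150 MJ/h

Extent of reaction ξ = 0.489 × 13.1 = 6.4059 mol/s
Reaction term: ξ·ΔH°_rxn = 6.4059 × 60.3 = 386.28 kJ/s
Sensible, feed 186→25 °C: -362.77 kJ/s
Outlet flows (mol/s): A 6.6941, B 6.4059, H₂O 6.4059
Sensible, products 25→163 °C: 296.8 kJ/s
Q = ΔH = 320.31 kJ/s = 320.31 kW
Heat supplied = 1153.1 MJ/h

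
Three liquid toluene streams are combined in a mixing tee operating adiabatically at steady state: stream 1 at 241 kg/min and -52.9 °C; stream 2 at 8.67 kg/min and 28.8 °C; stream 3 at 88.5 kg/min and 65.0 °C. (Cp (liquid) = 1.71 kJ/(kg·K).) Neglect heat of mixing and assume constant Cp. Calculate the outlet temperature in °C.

Energy balance with Q = 0: Σ ṁᵢCp,ᵢ(T_out − Tᵢ) = 0
Σ ṁᵢCp,ᵢTᵢ = 241×1.71×-52.9 + 8.67×1.71×28.8 + 88.5×1.71×65.0 = -11537
Σ ṁᵢCp,ᵢ = 241×1.71 + 8.67×1.71 + 88.5×1.71 = 578.27
T_out = -11537 / 578.27 = -19.951 °C

T_out = -20.0 °C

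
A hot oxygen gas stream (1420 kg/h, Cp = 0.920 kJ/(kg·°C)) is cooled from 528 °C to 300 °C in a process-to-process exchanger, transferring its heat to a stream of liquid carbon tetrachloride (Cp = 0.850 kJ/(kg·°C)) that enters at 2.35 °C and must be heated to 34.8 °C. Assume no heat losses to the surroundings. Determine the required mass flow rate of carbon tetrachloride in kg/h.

ṁ_c = 10800 kg/h

Heat released by hot stream: Q = 1420 × 0.920 × (528 − 300) = 297860 kJ/h
Energy balance on cold side (adiabatic exchanger): Q = ṁ_c·Cp_c·(T_c,out − T_c,in)
ṁ_c = 297860 / [0.850 × (34.8 − 2.35)] = 10799 kg/h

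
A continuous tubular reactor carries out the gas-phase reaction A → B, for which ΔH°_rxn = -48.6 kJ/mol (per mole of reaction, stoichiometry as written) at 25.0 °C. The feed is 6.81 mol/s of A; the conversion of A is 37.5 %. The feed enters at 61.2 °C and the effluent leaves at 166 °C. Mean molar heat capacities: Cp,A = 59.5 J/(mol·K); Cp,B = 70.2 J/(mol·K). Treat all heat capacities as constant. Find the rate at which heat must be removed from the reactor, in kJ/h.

Q_out = 280000 kJ/h

Extent of reaction ξ = 0.375 × 6.81 = 2.5537 mol/s
Reaction term: ξ·ΔH°_rxn = 2.5537 × -48.6 = -124.11 kJ/s
Sensible, feed 61.2→25 °C: -14.668 kJ/s
Outlet flows (mol/s): A 4.2562, B 2.5537
Sensible, products 25→166 °C: 60.985 kJ/s
Q = ΔH = -77.795 kJ/s = -77.795 kW
Heat removed = 280060 kJ/h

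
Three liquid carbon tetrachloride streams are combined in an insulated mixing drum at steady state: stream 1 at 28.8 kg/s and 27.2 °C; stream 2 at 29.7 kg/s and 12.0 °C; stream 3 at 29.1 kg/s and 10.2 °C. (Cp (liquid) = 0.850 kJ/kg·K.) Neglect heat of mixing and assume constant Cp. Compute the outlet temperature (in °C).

Energy balance with Q = 0: Σ ṁᵢCp,ᵢ(T_out − Tᵢ) = 0
T_out = Σ ṁᵢCp,ᵢTᵢ / Σ ṁᵢCp,ᵢ
      = 1221.1 / 74.46 = 16.399 °C

T_out = 16.4 °C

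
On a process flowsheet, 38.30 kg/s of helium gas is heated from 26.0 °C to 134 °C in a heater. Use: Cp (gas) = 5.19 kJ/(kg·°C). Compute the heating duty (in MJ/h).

Q = 77300 MJ/h

Q = ṁ·Cp·ΔT = 38.30 × 5.19 × (134 − 26.0) = 21468 kJ/s
Heating duty = 77284 MJ/h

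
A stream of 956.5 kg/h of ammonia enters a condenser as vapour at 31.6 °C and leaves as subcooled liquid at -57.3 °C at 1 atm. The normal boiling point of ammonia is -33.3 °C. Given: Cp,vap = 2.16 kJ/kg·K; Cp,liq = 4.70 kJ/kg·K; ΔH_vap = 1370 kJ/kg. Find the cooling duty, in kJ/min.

vapour 31.6→-33.3 °C: -140.18 kJ/kg
condensation at -33.3 °C: -1370 kJ/kg
liquid -33.3→-57.3 °C: -112.8 kJ/kg
Δh = -140.18 + -1370 + -112.8 = -1623 kJ/kg
Q = ṁ·Δh = 956.5 kg/h × -1623 kJ/kg = -1.5524e+06 kJ/h
|Q| = 431.22 kW = 25873 kJ/min

Q_c = 25900 kJ/min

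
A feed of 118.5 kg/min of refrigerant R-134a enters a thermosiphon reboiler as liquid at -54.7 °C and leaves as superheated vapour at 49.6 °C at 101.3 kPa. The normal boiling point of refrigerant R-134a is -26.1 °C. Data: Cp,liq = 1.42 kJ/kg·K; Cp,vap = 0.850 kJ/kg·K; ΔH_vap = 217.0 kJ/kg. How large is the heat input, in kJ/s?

liquid -54.7→-26.1 °C: 40.612 kJ/kg
vaporisation at -26.1 °C: 217 kJ/kg
vapour -26.1→49.6 °C: 64.345 kJ/kg
Δh = 40.612 + 217 + 64.345 = 321.96 kJ/kg
Q = ṁ·Δh = 118.5 kg/min × 321.96 kJ/kg = 38152 kJ/min
|Q| = 635.87 kW

Q = 636 kJ/s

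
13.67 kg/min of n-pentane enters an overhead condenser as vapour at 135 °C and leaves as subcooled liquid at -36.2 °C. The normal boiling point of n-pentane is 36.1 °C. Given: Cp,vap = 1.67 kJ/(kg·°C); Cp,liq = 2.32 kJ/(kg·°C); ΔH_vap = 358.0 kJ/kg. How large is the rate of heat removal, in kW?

Q_c = 157 kW

vapour 135→36.1 °C: -165.16 kJ/kg
condensation at 36.1 °C: -358 kJ/kg
liquid 36.1→-36.2 °C: -167.74 kJ/kg
Δh = -165.16 + -358 + -167.74 = -690.9 kJ/kg
Q = ṁ·Δh = 13.67 kg/min × -690.9 kJ/kg = -9444.6 kJ/min
|Q| = 157.41 kW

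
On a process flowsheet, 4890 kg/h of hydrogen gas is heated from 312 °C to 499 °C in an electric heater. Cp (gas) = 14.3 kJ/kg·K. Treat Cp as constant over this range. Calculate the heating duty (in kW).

Q = 3630 kW

Q = ṁ·Cp·ΔT = 4890 × 14.3 × (499 − 312) = 1.3076e+07 kJ/h
Converting: 1.3076e+07 / 3600 s = 3632.3 kW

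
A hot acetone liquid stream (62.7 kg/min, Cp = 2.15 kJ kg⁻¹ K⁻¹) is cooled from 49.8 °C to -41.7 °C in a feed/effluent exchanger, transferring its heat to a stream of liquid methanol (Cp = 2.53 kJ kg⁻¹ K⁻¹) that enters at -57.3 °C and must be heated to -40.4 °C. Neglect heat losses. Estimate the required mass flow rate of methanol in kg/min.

ṁ_c = 288 kg/min

Heat released by hot stream: Q = 62.7 × 2.15 × (49.8 − -41.7) = 12335 kJ/min
Energy balance on cold side (adiabatic exchanger): Q = ṁ_c·Cp_c·(T_c,out − T_c,in)
ṁ_c = 12335 / [2.53 × (-40.4 − -57.3)] = 288.48 kg/min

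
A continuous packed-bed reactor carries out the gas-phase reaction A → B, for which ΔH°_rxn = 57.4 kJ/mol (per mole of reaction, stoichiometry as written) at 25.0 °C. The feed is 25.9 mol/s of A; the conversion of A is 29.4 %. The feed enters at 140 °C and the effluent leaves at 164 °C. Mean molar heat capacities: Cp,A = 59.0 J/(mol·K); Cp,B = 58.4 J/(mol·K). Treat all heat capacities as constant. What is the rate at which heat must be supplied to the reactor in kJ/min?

Q_in = 28400 kJ/min

Extent of reaction ξ = 0.294 × 25.9 = 7.6146 mol/s
Reaction term: ξ·ΔH°_rxn = 7.6146 × 57.4 = 437.08 kJ/s
Sensible, feed 140→25 °C: -175.73 kJ/s
Outlet flows (mol/s): A 18.285, B 7.6146
Sensible, products 25→164 °C: 211.77 kJ/s
Q = ΔH = 473.12 kJ/s = 473.12 kW
Heat supplied = 28387 kJ/min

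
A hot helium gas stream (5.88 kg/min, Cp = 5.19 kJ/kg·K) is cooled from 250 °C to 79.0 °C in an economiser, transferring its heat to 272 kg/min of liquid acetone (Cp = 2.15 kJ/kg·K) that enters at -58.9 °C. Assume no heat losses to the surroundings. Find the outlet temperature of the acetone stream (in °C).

Heat released by hot stream: Q = 5.88 × 5.19 × (250 − 79.0) = 5218.4 kJ/min
Energy balance on cold side (adiabatic exchanger): Q = ṁ_c·Cp_c·(T_c,out − T_c,in)
T_c,out = -58.9 + 5218.4/(272 × 2.15) = -49.977 °C

T_c,out = -50.0 °C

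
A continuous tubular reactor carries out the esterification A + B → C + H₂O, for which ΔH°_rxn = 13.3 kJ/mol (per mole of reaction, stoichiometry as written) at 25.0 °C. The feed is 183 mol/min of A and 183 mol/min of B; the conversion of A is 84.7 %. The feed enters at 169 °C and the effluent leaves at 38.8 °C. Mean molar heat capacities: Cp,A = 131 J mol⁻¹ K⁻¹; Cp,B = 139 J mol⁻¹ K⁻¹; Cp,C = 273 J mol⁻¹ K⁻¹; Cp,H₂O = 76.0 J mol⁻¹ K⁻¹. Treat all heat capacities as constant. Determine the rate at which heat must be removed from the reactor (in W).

Q_out = 70000 W

Extent of reaction ξ = 0.847 × 183 = 155 mol/min
Reaction term: ξ·ΔH°_rxn = 155 × 13.3 = 2061.5 kJ/min
Sensible, feed 169→25 °C: -7115 kJ/min
Outlet flows (mol/min): A 27.999, B 27.999, C 155, H₂O 155
Sensible, products 25→38.8 °C: 850.84 kJ/min
Q = ΔH = -4202.7 kJ/min = -70.045 kW
Heat removed = 70045 W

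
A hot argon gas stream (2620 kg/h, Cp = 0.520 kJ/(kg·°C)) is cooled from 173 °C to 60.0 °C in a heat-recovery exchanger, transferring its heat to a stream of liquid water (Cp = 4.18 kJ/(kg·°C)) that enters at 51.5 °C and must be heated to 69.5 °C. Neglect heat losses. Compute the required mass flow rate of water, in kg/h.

Heat released by hot stream: Q = 2620 × 0.520 × (173 − 60.0) = 153950 kJ/h
Energy balance on cold side (adiabatic exchanger): Q = ṁ_c·Cp_c·(T_c,out − T_c,in)
ṁ_c = 153950 / [4.18 × (69.5 − 51.5)] = 2046.1 kg/h

ṁ_c = 2050 kg/h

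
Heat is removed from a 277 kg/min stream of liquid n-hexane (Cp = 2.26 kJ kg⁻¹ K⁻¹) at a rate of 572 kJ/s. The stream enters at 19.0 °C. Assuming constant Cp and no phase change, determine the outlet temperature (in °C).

T_out = -35.8 °C

Q = 572 kJ/s = 34320 kJ/min
ΔT = Q/(ṁ·Cp) = 34320/(277×2.26) = 54.823 K
T_out = 19.0 − 54.823 = -35.823 °C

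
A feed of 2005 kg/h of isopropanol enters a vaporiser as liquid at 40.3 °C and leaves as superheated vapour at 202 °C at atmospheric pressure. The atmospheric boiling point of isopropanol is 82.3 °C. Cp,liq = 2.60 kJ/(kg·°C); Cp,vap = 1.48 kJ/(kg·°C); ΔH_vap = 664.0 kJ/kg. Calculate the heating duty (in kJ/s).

liquid 40.3→82.3 °C: 109.2 kJ/kg
vaporisation at 82.3 °C: 664 kJ/kg
vapour 82.3→202 °C: 177.16 kJ/kg
Δh = 109.2 + 664 + 177.16 = 950.36 kJ/kg
Q = ṁ·Δh = 2005 kg/h × 950.36 kJ/kg = 1.9055e+06 kJ/h
|Q| = 529.3 kW

Q = 529 kJ/s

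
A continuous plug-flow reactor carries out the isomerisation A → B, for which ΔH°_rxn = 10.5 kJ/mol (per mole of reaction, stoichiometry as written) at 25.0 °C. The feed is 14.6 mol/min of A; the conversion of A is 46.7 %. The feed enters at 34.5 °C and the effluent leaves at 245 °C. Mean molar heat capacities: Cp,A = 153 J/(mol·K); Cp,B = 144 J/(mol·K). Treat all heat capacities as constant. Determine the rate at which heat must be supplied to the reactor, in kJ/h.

Q_in = 31700 kJ/h

Extent of reaction ξ = 0.467 × 14.6 = 6.8182 mol/min
Reaction term: ξ·ΔH°_rxn = 6.8182 × 10.5 = 71.591 kJ/min
Sensible, feed 34.5→25 °C: -21.221 kJ/min
Outlet flows (mol/min): A 7.7818, B 6.8182
Sensible, products 25→245 °C: 477.94 kJ/min
Q = ΔH = 528.31 kJ/min = 8.8051 kW
Heat supplied = 31698 kJ/h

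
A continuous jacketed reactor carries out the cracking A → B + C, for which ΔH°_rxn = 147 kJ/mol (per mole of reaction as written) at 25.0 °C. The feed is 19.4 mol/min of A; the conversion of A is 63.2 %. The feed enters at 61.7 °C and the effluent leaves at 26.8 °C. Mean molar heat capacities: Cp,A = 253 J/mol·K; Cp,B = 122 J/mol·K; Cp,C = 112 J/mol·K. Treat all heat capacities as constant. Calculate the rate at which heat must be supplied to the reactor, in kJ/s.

Q_in = 27.2 kJ/s

Extent of reaction ξ = 0.632 × 19.4 = 12.261 mol/min
Reaction term: ξ·ΔH°_rxn = 12.261 × 147 = 1802.3 kJ/min
Sensible, feed 61.7→25 °C: -180.13 kJ/min
Outlet flows (mol/min): A 7.1392, B 12.261, C 12.261
Sensible, products 25→26.8 °C: 8.4154 kJ/min
Q = ΔH = 1630.6 kJ/min = 27.177 kW
Heat supplied = 27.177 kJ/s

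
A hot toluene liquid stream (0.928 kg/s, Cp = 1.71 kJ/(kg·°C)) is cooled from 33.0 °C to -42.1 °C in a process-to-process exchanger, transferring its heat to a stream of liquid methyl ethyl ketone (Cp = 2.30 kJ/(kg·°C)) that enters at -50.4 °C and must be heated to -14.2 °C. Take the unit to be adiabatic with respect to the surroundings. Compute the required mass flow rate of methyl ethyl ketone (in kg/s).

Heat released by hot stream: Q = 0.928 × 1.71 × (33.0 − -42.1) = 119.17 kJ/s
Energy balance on cold side (adiabatic exchanger): Q = ṁ_c·Cp_c·(T_c,out − T_c,in)
ṁ_c = 119.17 / [2.30 × (-14.2 − -50.4)] = 1.4314 kg/s

ṁ_c = 1.43 kg/s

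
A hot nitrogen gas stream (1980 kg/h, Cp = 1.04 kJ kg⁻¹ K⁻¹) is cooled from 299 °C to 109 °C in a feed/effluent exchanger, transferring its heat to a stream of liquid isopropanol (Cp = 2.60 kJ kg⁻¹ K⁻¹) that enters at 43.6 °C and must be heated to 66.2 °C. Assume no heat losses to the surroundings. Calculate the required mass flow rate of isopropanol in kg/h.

Heat released by hot stream: Q = 1980 × 1.04 × (299 − 109) = 391250 kJ/h
Energy balance on cold side (adiabatic exchanger): Q = ṁ_c·Cp_c·(T_c,out − T_c,in)
ṁ_c = 391250 / [2.60 × (66.2 − 43.6)] = 6658.4 kg/h

ṁ_c = 6660 kg/h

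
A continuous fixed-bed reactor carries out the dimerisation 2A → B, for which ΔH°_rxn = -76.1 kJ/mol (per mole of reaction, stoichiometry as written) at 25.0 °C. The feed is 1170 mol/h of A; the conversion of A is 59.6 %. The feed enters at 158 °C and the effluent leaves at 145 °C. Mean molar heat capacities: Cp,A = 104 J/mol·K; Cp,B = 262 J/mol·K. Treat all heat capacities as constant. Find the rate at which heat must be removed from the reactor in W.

Q_out = 7180 W

Extent of reaction ξ = 0.596 × 1170 / 2 = 348.66 mol/h
Reaction term: ξ·ΔH°_rxn = 348.66 × -76.1 = -26533 kJ/h
Sensible, feed 158→25 °C: -16183 kJ/h
Outlet flows (mol/h): A 472.68, B 348.66
Sensible, products 25→145 °C: 16861 kJ/h
Q = ΔH = -25856 kJ/h = -7.1821 kW
Heat removed = 7182.1 W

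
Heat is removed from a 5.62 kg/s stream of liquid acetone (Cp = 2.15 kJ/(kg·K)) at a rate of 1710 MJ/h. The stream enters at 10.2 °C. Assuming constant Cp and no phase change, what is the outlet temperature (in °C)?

T_out = -29.1 °C

Q = 1710 MJ/h = 475 kJ/s
ΔT = Q/(ṁ·Cp) = 475/(5.62×2.15) = 39.311 K
T_out = 10.2 − 39.311 = -29.111 °C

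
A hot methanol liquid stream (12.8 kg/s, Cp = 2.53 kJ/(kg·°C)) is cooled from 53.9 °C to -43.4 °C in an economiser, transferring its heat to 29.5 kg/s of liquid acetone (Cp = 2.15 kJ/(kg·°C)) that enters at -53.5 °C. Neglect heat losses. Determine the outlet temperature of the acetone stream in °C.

Heat released by hot stream: Q = 12.8 × 2.53 × (53.9 − -43.4) = 3151 kJ/s
Energy balance on cold side (adiabatic exchanger): Q = ṁ_c·Cp_c·(T_c,out − T_c,in)
T_c,out = -53.5 + 3151/(29.5 × 2.15) = -3.8199 °C

T_c,out = -3.82 °C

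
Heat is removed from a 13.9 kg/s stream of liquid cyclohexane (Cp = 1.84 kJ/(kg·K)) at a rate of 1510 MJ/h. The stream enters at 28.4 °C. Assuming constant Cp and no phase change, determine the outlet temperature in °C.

Q = 1510 MJ/h = 419.44 kJ/s
ΔT = Q/(ṁ·Cp) = 419.44/(13.9×1.84) = 16.4 K
T_out = 28.4 − 16.4 = 12 °C

T_out = 12.0 °C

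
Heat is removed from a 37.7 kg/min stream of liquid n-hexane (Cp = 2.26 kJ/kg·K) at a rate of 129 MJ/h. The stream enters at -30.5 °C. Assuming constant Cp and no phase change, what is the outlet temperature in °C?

Q = 129 MJ/h = 2150 kJ/min
ΔT = Q/(ṁ·Cp) = 2150/(37.7×2.26) = 25.234 K
T_out = -30.5 − 25.234 = -55.734 °C

T_out = -55.7 °C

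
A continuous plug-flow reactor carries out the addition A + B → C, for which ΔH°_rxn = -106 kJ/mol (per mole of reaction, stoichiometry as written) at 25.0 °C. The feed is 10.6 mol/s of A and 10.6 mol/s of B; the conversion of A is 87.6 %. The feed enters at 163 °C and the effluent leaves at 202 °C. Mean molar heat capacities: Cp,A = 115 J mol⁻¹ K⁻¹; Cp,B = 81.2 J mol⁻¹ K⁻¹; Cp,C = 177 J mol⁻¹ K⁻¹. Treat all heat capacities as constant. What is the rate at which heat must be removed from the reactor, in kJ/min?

Extent of reaction ξ = 0.876 × 10.6 = 9.2856 mol/s
Reaction term: ξ·ΔH°_rxn = 9.2856 × -106 = -984.27 kJ/s
Sensible, feed 163→25 °C: -287 kJ/s
Outlet flows (mol/s): A 1.3144, B 1.3144, C 9.2856
Sensible, products 25→202 °C: 336.55 kJ/s
Q = ΔH = -934.72 kJ/s = -934.72 kW
Heat removed = 56083 kJ/min

Q_out = 56100 kJ/min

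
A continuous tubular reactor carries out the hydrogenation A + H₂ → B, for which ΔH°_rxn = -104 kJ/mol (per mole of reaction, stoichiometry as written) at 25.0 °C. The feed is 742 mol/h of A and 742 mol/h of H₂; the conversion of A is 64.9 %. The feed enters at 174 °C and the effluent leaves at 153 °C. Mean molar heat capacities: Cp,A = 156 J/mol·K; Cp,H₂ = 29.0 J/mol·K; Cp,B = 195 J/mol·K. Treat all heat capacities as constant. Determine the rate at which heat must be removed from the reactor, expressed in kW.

Extent of reaction ξ = 0.649 × 742 = 481.56 mol/h
Reaction term: ξ·ΔH°_rxn = 481.56 × -104 = -50082 kJ/h
Sensible, feed 174→25 °C: -20453 kJ/h
Outlet flows (mol/h): A 260.44, H₂ 260.44, B 481.56
Sensible, products 25→153 °C: 18187 kJ/h
Q = ΔH = -52348 kJ/h = -14.541 kW
Heat removed = 14.541 kW

Q_out = 14.5 kW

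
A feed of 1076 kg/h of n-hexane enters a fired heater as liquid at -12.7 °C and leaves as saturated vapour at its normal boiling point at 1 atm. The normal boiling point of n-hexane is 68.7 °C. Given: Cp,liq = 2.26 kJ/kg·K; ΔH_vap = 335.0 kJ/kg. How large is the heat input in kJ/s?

liquid -12.7→68.7 °C: 183.96 kJ/kg
vaporisation at 68.7 °C: 335 kJ/kg
Δh = 183.96 + 335 = 518.96 kJ/kg
Q = ṁ·Δh = 1076 kg/h × 518.96 kJ/kg = 558410 kJ/h
|Q| = 155.11 kW

Q = 155 kJ/s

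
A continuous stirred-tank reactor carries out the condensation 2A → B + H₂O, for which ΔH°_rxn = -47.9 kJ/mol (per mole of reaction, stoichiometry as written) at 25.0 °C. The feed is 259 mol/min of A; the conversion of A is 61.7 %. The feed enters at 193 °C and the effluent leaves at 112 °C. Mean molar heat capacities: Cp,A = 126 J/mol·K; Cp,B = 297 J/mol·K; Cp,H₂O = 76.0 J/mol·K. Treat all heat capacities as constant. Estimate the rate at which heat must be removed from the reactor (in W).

Q_out = 93800 W

Extent of reaction ξ = 0.617 × 259 / 2 = 79.901 mol/min
Reaction term: ξ·ΔH°_rxn = 79.901 × -47.9 = -3827.3 kJ/min
Sensible, feed 193→25 °C: -5482.5 kJ/min
Outlet flows (mol/min): A 99.197, B 79.901, H₂O 79.901
Sensible, products 25→112 °C: 3680.3 kJ/min
Q = ΔH = -5629.5 kJ/min = -93.825 kW
Heat removed = 93825 W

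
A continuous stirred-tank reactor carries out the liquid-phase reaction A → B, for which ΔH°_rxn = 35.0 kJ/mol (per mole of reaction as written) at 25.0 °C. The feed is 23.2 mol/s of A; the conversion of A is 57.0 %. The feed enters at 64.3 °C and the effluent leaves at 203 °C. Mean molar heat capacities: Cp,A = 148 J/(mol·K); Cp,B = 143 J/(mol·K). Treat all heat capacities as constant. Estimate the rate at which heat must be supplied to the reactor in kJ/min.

Q_in = 55600 kJ/min

Extent of reaction ξ = 0.570 × 23.2 = 13.224 mol/s
Reaction term: ξ·ΔH°_rxn = 13.224 × 35.0 = 462.84 kJ/s
Sensible, feed 64.3→25 °C: -134.94 kJ/s
Outlet flows (mol/s): A 9.976, B 13.224
Sensible, products 25→203 °C: 599.41 kJ/s
Q = ΔH = 927.31 kJ/s = 927.31 kW
Heat supplied = 55639 kJ/min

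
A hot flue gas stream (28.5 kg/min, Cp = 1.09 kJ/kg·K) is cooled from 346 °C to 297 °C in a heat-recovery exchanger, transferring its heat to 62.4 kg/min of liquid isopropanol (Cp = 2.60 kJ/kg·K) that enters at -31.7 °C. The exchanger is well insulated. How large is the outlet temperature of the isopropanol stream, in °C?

Heat released by hot stream: Q = 28.5 × 1.09 × (346 − 297) = 1522.2 kJ/min
Energy balance on cold side (adiabatic exchanger): Q = ṁ_c·Cp_c·(T_c,out − T_c,in)
T_c,out = -31.7 + 1522.2/(62.4 × 2.60) = -22.318 °C

T_c,out = -22.3 °C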